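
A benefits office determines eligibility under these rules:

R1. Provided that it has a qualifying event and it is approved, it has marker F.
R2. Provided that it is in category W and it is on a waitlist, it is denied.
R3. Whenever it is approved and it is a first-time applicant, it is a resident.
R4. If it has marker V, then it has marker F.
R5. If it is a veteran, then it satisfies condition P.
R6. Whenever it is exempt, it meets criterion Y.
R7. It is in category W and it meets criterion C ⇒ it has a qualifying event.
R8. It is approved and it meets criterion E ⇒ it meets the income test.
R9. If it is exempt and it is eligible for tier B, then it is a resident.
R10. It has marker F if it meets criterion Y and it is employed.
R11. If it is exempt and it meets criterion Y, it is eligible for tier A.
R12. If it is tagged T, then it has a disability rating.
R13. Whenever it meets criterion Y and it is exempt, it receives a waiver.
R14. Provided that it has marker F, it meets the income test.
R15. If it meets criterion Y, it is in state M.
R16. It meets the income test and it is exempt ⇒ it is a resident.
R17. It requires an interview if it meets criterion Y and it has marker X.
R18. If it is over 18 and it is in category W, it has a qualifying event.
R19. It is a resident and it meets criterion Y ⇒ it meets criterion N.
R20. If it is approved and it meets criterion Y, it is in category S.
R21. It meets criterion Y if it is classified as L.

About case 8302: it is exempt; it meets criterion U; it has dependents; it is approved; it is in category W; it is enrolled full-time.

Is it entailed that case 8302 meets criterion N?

No

Forward chaining from the given facts derives: meets criterion Y, is eligible for tier A, receives a waiver, is in state M, is in category S.
The only rule concluding "it meets criterion N" is R19, which needs "it is a resident"; that is never established.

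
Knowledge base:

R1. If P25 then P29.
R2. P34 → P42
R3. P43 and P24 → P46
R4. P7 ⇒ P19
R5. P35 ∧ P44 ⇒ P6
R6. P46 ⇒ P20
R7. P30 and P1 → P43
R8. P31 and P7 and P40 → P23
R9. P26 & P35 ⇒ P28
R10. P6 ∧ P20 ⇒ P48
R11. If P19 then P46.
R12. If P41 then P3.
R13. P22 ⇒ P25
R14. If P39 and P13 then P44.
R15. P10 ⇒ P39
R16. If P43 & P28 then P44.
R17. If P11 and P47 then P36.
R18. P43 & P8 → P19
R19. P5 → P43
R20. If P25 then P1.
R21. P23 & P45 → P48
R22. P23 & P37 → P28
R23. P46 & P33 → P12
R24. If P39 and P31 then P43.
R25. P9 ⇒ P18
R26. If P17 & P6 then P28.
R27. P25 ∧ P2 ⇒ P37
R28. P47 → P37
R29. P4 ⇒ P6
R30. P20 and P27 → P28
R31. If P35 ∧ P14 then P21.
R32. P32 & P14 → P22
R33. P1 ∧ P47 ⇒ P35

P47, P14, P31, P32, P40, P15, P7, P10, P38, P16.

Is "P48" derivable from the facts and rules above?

Yes

P19  (by R4: P7)
P23  (by R8: P31, P7, P40)
P46  (by R11: P19)
P39  (by R15: P10)
P43  (by R24: P39, P31)
P37  (by R28: P47)
P22  (by R32: P32, P14)
P20  (by R6: P46)
P25  (by R13: P22)
P1  (by R20: P25)
P28  (by R22: P23, P37)
P35  (by R33: P1, P47)
P44  (by R16: P43, P28)
P6  (by R5: P35, P44)
P48  (by R10: P6, P20)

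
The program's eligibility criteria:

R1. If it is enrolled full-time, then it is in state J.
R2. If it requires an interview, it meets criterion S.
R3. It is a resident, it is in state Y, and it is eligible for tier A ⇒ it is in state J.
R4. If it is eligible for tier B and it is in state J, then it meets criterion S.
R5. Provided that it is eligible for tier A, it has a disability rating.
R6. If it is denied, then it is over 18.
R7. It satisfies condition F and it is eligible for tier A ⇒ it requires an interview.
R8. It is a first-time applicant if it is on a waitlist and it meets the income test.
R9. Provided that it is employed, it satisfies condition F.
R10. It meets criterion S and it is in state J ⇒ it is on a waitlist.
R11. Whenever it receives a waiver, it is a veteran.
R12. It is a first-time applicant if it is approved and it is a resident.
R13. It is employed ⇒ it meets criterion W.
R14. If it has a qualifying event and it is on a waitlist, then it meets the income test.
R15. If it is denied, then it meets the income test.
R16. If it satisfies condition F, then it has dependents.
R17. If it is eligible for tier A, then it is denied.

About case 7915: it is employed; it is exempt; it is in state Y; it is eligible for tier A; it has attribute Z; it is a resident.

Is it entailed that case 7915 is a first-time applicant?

By R3 (it is a resident, it is in state Y, it is eligible for tier A): it is in state J.
By R9 (it is employed): it satisfies condition F.
By R17 (it is eligible for tier A): it is denied.
By R7 (it satisfies condition F, it is eligible for tier A): it requires an interview.
By R15 (it is denied): it meets the income test.
By R2 (it requires an interview): it meets criterion S.
By R10 (it meets criterion S, it is in state J): it is on a waitlist.
By R8 (it is on a waitlist, it meets the income test): it is a first-time applicant.

Yes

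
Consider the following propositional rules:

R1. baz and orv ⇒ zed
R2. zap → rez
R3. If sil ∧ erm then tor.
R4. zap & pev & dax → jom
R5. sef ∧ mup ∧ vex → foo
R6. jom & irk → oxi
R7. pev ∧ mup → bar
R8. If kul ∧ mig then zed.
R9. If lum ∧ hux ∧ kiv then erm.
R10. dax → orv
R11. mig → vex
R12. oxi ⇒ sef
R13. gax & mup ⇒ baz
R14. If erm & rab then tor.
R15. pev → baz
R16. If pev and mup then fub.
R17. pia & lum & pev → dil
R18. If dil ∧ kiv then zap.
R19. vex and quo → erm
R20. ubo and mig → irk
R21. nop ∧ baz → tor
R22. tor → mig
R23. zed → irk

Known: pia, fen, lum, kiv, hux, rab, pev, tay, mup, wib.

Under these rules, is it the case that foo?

No

Forward chaining from the given facts derives: bar, erm, tor, baz, fub, dil, zap, mig, rez, vex.
The only rule concluding foo is R5, which needs sef; that is never established.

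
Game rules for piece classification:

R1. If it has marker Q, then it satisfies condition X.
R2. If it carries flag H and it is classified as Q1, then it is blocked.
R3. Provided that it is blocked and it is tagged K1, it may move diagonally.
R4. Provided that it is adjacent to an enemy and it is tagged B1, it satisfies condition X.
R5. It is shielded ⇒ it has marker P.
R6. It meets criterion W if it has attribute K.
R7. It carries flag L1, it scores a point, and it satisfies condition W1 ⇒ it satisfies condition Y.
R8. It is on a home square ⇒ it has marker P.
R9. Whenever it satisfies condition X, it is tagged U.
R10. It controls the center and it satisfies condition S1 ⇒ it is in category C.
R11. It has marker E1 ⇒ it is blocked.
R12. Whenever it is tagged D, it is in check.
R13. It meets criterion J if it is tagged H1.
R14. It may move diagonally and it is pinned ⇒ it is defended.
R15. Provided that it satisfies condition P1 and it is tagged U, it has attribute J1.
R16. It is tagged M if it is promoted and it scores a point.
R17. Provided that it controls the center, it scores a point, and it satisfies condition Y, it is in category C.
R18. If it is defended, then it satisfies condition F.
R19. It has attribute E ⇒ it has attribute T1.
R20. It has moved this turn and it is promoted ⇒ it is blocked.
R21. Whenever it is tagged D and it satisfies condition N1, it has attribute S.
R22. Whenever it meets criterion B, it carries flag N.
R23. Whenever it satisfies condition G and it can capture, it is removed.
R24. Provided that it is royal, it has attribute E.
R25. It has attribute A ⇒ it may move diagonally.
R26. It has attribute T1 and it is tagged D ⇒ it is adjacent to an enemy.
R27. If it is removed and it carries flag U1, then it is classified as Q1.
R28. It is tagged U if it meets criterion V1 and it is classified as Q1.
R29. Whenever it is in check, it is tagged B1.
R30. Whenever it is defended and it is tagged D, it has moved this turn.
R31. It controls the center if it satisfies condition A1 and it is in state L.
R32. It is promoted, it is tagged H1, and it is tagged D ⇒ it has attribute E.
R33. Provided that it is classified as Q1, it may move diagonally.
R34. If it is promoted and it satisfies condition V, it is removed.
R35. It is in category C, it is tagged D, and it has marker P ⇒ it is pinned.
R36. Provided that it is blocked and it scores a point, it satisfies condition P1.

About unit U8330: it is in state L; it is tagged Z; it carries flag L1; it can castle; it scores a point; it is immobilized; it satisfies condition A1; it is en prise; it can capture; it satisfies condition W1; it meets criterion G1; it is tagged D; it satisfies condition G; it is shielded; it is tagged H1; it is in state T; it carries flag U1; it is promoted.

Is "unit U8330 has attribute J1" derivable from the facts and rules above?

Yes

By R5 (it is shielded): it has marker P.
By R7 (it carries flag L1, it scores a point, it satisfies condition W1): it satisfies condition Y.
By R12 (it is tagged D): it is in check.
By R23 (it satisfies condition G, it can capture): it is removed.
By R27 (it is removed, it carries flag U1): it is classified as Q1.
By R29 (it is in check): it is tagged B1.
By R31 (it satisfies condition A1, it is in state L): it controls the center.
By R32 (it is promoted, it is tagged H1, it is tagged D): it has attribute E.
By R33 (it is classified as Q1): it may move diagonally.
By R17 (it controls the center, it scores a point, it satisfies condition Y): it is in category C.
By R19 (it has attribute E): it has attribute T1.
By R26 (it has attribute T1, it is tagged D): it is adjacent to an enemy.
By R35 (it is in category C, it is tagged D, it has marker P): it is pinned.
By R4 (it is adjacent to an enemy, it is tagged B1): it satisfies condition X.
By R9 (it satisfies condition X): it is tagged U.
By R14 (it may move diagonally, it is pinned): it is defended.
By R30 (it is defended, it is tagged D): it has moved this turn.
By R20 (it has moved this turn, it is promoted): it is blocked.
By R36 (it is blocked, it scores a point): it satisfies condition P1.
By R15 (it satisfies condition P1, it is tagged U): it has attribute J1.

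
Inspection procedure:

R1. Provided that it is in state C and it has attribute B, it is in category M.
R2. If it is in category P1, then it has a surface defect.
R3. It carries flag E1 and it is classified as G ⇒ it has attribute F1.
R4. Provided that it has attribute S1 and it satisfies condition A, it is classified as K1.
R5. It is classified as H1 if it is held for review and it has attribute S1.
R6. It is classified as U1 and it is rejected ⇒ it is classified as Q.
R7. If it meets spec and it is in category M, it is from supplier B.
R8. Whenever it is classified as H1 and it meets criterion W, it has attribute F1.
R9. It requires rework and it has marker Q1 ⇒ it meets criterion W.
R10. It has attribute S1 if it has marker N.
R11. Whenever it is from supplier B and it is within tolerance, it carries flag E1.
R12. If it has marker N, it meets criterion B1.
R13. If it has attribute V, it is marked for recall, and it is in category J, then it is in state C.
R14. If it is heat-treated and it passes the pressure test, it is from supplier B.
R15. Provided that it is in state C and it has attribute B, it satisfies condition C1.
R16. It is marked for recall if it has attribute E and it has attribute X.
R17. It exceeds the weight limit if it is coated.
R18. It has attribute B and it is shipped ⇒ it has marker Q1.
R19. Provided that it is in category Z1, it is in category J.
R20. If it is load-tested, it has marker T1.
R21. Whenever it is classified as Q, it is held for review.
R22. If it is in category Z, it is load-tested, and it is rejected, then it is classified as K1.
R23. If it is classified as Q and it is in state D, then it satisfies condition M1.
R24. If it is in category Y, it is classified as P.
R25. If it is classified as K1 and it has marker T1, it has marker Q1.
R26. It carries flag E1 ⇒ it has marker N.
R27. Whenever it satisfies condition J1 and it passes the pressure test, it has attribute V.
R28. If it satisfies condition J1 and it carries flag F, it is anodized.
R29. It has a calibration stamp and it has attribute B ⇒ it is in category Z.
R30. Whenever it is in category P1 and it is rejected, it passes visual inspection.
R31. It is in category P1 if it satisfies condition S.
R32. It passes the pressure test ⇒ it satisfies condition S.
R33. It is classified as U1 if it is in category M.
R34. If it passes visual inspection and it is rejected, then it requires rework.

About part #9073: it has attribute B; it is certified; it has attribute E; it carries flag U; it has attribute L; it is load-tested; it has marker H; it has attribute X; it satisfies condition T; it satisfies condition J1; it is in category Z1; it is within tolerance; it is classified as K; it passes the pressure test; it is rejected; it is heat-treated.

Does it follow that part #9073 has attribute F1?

No

Forward chaining from the given facts derives: is from supplier B, is marked for recall, is in category J, has marker T1, has attribute V, satisfies condition S, carries flag E1, is in state C, satisfies condition C1, has marker N, is in category P1, is in category M, has a surface defect, has attribute S1, meets criterion B1, passes visual inspection, is classified as U1, requires rework, is classified as Q, is held for review, is classified as H1.
Rules concluding "it has attribute F1": R3 needs "it is classified as G"; R8 needs "it meets criterion W" — none of these are established.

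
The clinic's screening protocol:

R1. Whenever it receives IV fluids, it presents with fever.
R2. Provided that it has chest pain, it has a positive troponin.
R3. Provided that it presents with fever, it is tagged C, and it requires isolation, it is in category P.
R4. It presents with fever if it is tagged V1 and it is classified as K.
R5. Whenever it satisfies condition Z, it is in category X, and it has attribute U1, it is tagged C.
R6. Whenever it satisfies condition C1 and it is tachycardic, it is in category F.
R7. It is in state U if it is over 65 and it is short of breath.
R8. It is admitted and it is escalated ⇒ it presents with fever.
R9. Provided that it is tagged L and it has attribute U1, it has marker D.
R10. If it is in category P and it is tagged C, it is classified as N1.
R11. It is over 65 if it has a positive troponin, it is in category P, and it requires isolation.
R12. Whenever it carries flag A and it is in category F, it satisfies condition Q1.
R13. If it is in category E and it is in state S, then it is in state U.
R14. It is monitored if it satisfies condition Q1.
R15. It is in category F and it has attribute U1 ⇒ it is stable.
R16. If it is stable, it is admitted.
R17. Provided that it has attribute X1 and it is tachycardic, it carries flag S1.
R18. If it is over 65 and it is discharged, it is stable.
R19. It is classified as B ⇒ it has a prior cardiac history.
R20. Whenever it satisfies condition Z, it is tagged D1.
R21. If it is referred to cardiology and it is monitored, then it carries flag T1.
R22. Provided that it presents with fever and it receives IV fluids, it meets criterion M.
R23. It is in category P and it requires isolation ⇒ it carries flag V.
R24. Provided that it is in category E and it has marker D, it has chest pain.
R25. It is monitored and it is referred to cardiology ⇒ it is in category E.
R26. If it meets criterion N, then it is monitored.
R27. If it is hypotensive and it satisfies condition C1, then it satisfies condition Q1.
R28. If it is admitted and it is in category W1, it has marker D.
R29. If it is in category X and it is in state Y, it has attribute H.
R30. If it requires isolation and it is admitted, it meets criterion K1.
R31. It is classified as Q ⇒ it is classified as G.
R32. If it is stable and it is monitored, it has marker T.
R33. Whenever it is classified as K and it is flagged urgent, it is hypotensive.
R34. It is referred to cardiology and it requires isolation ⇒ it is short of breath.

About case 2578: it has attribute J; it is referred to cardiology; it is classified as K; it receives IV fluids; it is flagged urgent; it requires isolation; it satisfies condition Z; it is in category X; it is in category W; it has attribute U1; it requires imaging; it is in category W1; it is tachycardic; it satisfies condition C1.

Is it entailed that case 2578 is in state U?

Yes

By R1 (it receives IV fluids): it presents with fever.
By R5 (it satisfies condition Z, it is in category X, it has attribute U1): it is tagged C.
By R6 (it satisfies condition C1, it is tachycardic): it is in category F.
By R15 (it is in category F, it has attribute U1): it is stable.
By R16 (it is stable): it is admitted.
By R28 (it is admitted, it is in category W1): it has marker D.
By R33 (it is classified as K, it is flagged urgent): it is hypotensive.
By R34 (it is referred to cardiology, it requires isolation): it is short of breath.
By R3 (it presents with fever, it is tagged C, it requires isolation): it is in category P.
By R27 (it is hypotensive, it satisfies condition C1): it satisfies condition Q1.
By R14 (it satisfies condition Q1): it is monitored.
By R25 (it is monitored, it is referred to cardiology): it is in category E.
By R24 (it is in category E, it has marker D): it has chest pain.
By R2 (it has chest pain): it has a positive troponin.
By R11 (it has a positive troponin, it is in category P, it requires isolation): it is over 65.
By R7 (it is over 65, it is short of breath): it is in state U.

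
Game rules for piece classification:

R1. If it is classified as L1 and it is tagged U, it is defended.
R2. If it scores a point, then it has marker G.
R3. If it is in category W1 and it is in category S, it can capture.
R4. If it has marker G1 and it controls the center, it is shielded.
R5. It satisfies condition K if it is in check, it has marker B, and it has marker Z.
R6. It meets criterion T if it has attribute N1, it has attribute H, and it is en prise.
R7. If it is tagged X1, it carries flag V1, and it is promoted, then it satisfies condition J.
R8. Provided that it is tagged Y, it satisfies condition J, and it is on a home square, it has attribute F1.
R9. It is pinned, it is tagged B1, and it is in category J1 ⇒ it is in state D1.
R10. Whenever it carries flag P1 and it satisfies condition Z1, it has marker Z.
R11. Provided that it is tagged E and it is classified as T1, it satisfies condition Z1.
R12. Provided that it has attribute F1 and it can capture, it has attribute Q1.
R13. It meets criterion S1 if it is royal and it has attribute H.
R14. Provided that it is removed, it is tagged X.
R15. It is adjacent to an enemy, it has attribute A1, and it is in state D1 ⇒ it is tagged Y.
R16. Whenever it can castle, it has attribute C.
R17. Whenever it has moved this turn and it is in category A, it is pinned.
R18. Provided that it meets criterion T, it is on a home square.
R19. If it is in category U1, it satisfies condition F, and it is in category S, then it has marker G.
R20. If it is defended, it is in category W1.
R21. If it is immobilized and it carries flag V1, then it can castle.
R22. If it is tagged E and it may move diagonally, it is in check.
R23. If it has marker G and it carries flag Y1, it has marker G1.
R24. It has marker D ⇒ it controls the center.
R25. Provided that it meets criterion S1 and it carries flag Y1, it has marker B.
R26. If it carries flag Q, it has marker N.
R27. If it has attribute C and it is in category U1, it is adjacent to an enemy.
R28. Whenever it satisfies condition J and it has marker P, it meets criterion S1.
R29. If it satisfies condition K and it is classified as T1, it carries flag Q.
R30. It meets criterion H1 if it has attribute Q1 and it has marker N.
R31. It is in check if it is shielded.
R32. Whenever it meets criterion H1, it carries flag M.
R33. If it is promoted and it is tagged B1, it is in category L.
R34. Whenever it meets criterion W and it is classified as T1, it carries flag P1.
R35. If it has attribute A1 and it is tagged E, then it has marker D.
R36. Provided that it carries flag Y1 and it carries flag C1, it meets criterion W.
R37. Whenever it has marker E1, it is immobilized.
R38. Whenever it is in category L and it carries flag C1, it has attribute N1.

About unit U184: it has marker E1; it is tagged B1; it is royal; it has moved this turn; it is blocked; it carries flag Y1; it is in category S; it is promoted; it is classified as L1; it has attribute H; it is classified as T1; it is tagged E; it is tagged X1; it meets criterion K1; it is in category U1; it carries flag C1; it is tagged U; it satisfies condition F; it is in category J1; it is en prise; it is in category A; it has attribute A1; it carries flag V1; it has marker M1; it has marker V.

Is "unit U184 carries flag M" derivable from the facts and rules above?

Yes

By R1 (it is classified as L1, it is tagged U): it is defended.
By R7 (it is tagged X1, it carries flag V1, it is promoted): it satisfies condition J.
By R11 (it is tagged E, it is classified as T1): it satisfies condition Z1.
By R13 (it is royal, it has attribute H): it meets criterion S1.
By R17 (it has moved this turn, it is in category A): it is pinned.
By R19 (it is in category U1, it satisfies condition F, it is in category S): it has marker G.
By R20 (it is defended): it is in category W1.
By R23 (it has marker G, it carries flag Y1): it has marker G1.
By R25 (it meets criterion S1, it carries flag Y1): it has marker B.
By R33 (it is promoted, it is tagged B1): it is in category L.
By R35 (it has attribute A1, it is tagged E): it has marker D.
By R36 (it carries flag Y1, it carries flag C1): it meets criterion W.
By R37 (it has marker E1): it is immobilized.
By R38 (it is in category L, it carries flag C1): it has attribute N1.
By R3 (it is in category W1, it is in category S): it can capture.
By R6 (it has attribute N1, it has attribute H, it is en prise): it meets criterion T.
By R9 (it is pinned, it is tagged B1, it is in category J1): it is in state D1.
By R18 (it meets criterion T): it is on a home square.
By R21 (it is immobilized, it carries flag V1): it can castle.
By R24 (it has marker D): it controls the center.
By R34 (it meets criterion W, it is classified as T1): it carries flag P1.
By R4 (it has marker G1, it controls the center): it is shielded.
By R10 (it carries flag P1, it satisfies condition Z1): it has marker Z.
By R16 (it can castle): it has attribute C.
By R27 (it has attribute C, it is in category U1): it is adjacent to an enemy.
By R31 (it is shielded): it is in check.
By R5 (it is in check, it has marker B, it has marker Z): it satisfies condition K.
By R15 (it is adjacent to an enemy, it has attribute A1, it is in state D1): it is tagged Y.
By R29 (it satisfies condition K, it is classified as T1): it carries flag Q.
By R8 (it is tagged Y, it satisfies condition J, it is on a home square): it has attribute F1.
By R12 (it has attribute F1, it can capture): it has attribute Q1.
By R26 (it carries flag Q): it has marker N.
By R30 (it has attribute Q1, it has marker N): it meets criterion H1.
By R32 (it meets criterion H1): it carries flag M.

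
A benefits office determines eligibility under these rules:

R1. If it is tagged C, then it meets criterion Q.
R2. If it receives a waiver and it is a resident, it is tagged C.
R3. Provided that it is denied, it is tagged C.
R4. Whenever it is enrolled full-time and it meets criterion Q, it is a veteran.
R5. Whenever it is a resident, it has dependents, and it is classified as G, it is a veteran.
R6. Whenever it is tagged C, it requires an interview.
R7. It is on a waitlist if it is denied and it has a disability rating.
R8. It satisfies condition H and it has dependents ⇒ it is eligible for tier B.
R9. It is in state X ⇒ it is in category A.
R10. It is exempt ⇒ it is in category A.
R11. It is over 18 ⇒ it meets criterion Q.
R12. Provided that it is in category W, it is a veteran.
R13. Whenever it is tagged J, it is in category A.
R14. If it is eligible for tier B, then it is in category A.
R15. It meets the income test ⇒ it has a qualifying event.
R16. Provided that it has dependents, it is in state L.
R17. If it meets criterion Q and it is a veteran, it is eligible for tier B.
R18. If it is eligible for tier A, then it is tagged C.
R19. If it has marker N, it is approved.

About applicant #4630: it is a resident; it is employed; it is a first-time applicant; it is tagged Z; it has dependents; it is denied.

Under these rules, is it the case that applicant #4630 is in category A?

Forward chaining from the given facts derives: is tagged C, requires an interview, is in state L, meets criterion Q.
Rules concluding "it is in category A": R9 needs "it is in state X"; R10 needs "it is exempt"; R13 needs "it is tagged J"; R14 needs "it is eligible for tier B" — none of these are established.

No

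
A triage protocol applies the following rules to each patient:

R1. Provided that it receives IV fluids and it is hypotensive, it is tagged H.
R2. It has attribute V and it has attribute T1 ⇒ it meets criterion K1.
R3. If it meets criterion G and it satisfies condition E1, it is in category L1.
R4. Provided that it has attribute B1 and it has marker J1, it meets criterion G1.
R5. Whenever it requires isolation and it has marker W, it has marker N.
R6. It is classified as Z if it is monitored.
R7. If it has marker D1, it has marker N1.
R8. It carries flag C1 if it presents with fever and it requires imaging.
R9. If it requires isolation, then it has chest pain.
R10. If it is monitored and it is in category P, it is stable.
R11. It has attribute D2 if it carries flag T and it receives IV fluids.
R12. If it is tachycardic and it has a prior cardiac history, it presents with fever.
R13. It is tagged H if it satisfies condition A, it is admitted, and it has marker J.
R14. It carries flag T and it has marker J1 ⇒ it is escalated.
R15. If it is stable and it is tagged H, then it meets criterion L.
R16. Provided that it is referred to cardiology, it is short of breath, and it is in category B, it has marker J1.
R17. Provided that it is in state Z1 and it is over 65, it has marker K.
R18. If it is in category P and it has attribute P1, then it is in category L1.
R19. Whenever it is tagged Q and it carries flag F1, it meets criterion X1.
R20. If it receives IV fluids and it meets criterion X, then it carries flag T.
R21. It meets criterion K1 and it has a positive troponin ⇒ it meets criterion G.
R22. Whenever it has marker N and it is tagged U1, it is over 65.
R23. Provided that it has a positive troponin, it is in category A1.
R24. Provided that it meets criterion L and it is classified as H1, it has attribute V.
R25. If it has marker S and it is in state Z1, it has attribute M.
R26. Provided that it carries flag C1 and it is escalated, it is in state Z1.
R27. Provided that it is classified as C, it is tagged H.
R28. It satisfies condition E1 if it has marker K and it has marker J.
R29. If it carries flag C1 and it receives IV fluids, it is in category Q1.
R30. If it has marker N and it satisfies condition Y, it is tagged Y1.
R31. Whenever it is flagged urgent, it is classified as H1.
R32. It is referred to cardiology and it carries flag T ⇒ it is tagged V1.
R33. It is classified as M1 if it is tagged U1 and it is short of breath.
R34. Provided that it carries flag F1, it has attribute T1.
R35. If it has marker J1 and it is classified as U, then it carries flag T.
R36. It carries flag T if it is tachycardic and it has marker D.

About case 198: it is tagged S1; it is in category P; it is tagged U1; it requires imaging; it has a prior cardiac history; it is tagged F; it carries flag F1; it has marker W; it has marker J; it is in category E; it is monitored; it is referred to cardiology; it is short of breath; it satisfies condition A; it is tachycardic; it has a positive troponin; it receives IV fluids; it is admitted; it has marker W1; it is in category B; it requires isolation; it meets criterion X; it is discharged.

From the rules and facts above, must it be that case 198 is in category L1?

No

Forward chaining from the given facts derives: has marker N, is classified as Z, has chest pain, is stable, presents with fever, is tagged H, meets criterion L, has marker J1, carries flag T, is over 65, is in category A1, is tagged V1, is classified as M1, has attribute T1, carries flag C1, has attribute D2, is escalated, is in state Z1, is in category Q1, has marker K, satisfies condition E1.
Rules concluding "it is in category L1": R3 needs "it meets criterion G"; R18 needs "it has attribute P1" — none of these are established.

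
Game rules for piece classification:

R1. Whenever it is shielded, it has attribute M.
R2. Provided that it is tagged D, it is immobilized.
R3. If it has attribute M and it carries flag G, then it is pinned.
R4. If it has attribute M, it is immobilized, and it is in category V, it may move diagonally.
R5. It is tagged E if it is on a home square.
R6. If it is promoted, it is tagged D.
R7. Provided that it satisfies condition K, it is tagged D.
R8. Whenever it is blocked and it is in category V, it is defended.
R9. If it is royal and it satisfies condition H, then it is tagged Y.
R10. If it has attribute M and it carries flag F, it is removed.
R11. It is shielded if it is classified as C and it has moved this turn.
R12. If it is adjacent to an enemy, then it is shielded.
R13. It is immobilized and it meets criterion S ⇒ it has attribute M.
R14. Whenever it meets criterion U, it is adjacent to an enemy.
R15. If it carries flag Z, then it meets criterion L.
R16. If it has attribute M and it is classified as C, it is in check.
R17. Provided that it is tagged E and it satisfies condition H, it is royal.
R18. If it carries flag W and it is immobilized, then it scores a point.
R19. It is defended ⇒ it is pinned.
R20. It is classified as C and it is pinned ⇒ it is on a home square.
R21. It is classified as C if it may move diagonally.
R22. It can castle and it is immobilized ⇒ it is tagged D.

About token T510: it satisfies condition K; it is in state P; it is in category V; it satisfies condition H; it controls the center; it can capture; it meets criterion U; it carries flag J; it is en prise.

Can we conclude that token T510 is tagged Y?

Forward chaining from the given facts derives: is tagged D, is adjacent to an enemy, is immobilized, is shielded, has attribute M, may move diagonally, is classified as C, is in check.
The only rule concluding "it is tagged Y" is R9, which needs "it is royal"; that is never established.

No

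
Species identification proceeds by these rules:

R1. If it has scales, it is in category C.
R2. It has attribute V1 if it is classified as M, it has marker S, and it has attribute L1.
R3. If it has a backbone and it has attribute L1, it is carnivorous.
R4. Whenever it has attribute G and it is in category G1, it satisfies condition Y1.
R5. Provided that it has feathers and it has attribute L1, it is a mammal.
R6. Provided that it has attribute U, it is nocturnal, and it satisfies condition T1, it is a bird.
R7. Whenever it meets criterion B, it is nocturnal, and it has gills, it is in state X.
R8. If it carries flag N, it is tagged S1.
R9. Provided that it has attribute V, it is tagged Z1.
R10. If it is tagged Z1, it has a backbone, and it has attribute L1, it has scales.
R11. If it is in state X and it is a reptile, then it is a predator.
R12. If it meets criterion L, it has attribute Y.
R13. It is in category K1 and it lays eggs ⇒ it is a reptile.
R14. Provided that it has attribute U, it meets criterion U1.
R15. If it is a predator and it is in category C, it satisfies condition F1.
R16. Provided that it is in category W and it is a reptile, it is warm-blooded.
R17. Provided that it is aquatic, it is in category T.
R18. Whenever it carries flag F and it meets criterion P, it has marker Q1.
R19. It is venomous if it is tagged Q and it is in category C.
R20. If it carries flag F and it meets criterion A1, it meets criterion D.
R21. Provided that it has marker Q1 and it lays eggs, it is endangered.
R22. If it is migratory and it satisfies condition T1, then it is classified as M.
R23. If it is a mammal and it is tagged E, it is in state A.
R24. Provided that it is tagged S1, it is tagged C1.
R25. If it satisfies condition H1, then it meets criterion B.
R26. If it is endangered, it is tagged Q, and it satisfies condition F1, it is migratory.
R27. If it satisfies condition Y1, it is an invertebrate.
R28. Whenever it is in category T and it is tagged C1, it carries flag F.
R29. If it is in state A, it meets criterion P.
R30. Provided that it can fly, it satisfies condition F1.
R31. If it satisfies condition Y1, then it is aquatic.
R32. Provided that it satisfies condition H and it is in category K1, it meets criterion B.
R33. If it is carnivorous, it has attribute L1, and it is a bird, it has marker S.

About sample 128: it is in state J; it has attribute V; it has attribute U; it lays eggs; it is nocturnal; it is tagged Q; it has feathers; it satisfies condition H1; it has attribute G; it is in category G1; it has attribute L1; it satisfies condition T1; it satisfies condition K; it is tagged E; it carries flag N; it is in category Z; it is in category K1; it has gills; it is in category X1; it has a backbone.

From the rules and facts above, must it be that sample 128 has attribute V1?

By R3 (it has a backbone, it has attribute L1): it is carnivorous.
By R4 (it has attribute G, it is in category G1): it satisfies condition Y1.
By R5 (it has feathers, it has attribute L1): it is a mammal.
By R6 (it has attribute U, it is nocturnal, it satisfies condition T1): it is a bird.
By R8 (it carries flag N): it is tagged S1.
By R9 (it has attribute V): it is tagged Z1.
By R10 (it is tagged Z1, it has a backbone, it has attribute L1): it has scales.
By R13 (it is in category K1, it lays eggs): it is a reptile.
By R23 (it is a mammal, it is tagged E): it is in state A.
By R24 (it is tagged S1): it is tagged C1.
By R25 (it satisfies condition H1): it meets criterion B.
By R29 (it is in state A): it meets criterion P.
By R31 (it satisfies condition Y1): it is aquatic.
By R33 (it is carnivorous, it has attribute L1, it is a bird): it has marker S.
By R1 (it has scales): it is in category C.
By R7 (it meets criterion B, it is nocturnal, it has gills): it is in state X.
By R11 (it is in state X, it is a reptile): it is a predator.
By R15 (it is a predator, it is in category C): it satisfies condition F1.
By R17 (it is aquatic): it is in category T.
By R28 (it is in category T, it is tagged C1): it carries flag F.
By R18 (it carries flag F, it meets criterion P): it has marker Q1.
By R21 (it has marker Q1, it lays eggs): it is endangered.
By R26 (it is endangered, it is tagged Q, it satisfies condition F1): it is migratory.
By R22 (it is migratory, it satisfies condition T1): it is classified as M.
By R2 (it is classified as M, it has marker S, it has attribute L1): it has attribute V1.

Yes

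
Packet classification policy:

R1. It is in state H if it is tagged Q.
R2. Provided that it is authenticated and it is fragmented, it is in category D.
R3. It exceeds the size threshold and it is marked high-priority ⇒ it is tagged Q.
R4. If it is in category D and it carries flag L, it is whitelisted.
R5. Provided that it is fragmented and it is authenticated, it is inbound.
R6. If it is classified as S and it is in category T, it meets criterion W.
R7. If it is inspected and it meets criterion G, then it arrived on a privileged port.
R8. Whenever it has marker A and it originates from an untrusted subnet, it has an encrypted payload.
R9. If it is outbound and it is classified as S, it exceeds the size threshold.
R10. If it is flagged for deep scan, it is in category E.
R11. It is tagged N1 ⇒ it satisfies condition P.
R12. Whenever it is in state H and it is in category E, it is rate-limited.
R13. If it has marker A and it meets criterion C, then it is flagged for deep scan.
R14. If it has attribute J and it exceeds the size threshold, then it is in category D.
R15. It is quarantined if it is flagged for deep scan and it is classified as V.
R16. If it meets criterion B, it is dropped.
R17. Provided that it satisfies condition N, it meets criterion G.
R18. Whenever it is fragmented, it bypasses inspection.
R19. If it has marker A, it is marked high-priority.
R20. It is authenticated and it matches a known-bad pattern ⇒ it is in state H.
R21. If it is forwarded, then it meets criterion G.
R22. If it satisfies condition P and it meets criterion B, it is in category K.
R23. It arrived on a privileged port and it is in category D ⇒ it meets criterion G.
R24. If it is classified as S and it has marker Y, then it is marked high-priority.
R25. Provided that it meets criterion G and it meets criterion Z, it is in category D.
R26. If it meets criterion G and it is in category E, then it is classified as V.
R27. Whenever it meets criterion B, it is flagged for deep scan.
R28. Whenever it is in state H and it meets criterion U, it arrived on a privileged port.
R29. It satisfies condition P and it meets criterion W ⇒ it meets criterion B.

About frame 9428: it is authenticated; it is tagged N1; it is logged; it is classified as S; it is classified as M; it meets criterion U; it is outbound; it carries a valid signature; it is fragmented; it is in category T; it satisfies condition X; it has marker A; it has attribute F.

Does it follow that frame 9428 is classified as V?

By R2 (it is authenticated, it is fragmented): it is in category D.
By R6 (it is classified as S, it is in category T): it meets criterion W.
By R9 (it is outbound, it is classified as S): it exceeds the size threshold.
By R11 (it is tagged N1): it satisfies condition P.
By R19 (it has marker A): it is marked high-priority.
By R29 (it satisfies condition P, it meets criterion W): it meets criterion B.
By R3 (it exceeds the size threshold, it is marked high-priority): it is tagged Q.
By R27 (it meets criterion B): it is flagged for deep scan.
By R1 (it is tagged Q): it is in state H.
By R10 (it is flagged for deep scan): it is in category E.
By R28 (it is in state H, it meets criterion U): it arrived on a privileged port.
By R23 (it arrived on a privileged port, it is in category D): it meets criterion G.
By R26 (it meets criterion G, it is in category E): it is classified as V.

Yes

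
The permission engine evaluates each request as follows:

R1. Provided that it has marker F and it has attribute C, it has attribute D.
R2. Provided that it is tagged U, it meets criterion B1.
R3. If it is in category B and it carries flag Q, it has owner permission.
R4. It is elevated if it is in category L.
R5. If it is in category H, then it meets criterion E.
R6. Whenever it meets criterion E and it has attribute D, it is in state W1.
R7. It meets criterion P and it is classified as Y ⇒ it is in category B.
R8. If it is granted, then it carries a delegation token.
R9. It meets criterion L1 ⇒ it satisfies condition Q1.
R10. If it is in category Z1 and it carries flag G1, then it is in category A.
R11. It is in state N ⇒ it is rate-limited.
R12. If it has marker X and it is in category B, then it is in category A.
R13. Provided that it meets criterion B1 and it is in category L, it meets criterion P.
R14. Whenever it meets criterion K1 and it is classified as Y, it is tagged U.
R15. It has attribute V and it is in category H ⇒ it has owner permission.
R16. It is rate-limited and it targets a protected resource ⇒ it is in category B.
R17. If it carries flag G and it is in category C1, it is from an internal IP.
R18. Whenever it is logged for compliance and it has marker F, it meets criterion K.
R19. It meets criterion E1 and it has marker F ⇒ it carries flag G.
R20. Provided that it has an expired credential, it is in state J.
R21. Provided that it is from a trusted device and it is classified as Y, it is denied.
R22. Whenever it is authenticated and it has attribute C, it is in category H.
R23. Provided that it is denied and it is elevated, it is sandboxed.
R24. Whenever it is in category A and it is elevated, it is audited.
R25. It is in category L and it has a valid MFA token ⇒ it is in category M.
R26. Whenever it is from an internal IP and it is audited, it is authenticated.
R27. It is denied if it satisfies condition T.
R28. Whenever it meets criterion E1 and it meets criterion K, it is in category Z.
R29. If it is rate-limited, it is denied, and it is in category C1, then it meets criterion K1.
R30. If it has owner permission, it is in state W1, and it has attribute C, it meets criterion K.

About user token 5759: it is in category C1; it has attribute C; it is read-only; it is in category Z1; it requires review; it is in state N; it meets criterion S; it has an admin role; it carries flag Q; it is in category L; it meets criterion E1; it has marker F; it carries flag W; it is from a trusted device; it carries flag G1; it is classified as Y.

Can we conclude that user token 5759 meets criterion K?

By R1 (it has marker F, it has attribute C): it has attribute D.
By R4 (it is in category L): it is elevated.
By R10 (it is in category Z1, it carries flag G1): it is in category A.
By R11 (it is in state N): it is rate-limited.
By R19 (it meets criterion E1, it has marker F): it carries flag G.
By R21 (it is from a trusted device, it is classified as Y): it is denied.
By R24 (it is in category A, it is elevated): it is audited.
By R29 (it is rate-limited, it is denied, it is in category C1): it meets criterion K1.
By R14 (it meets criterion K1, it is classified as Y): it is tagged U.
By R17 (it carries flag G, it is in category C1): it is from an internal IP.
By R26 (it is from an internal IP, it is audited): it is authenticated.
By R2 (it is tagged U): it meets criterion B1.
By R13 (it meets criterion B1, it is in category L): it meets criterion P.
By R22 (it is authenticated, it has attribute C): it is in category H.
By R5 (it is in category H): it meets criterion E.
By R6 (it meets criterion E, it has attribute D): it is in state W1.
By R7 (it meets criterion P, it is classified as Y): it is in category B.
By R3 (it is in category B, it carries flag Q): it has owner permission.
By R30 (it has owner permission, it is in state W1, it has attribute C): it meets criterion K.

Yes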